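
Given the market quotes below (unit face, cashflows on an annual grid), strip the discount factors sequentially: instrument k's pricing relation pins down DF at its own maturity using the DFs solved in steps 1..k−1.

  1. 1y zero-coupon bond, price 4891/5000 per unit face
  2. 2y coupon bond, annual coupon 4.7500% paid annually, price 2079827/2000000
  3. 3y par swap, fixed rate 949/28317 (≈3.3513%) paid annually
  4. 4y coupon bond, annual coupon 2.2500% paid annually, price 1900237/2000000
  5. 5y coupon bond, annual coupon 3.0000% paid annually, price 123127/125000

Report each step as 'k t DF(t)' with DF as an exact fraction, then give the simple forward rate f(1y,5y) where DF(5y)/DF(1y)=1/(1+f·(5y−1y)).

1 1 4891/5000
2 2 2371/2500
3 3 9051/10000
4 4 8669/10000
5 5 4243/5000
f(1y,5y) = ((4891/5000)/(4243/5000) − 1)/(4) = 162/4243 ≈ 3.8181%

step 1 [1y] zero: DF = P = 4891/5000 ≈ 0.978200
step 2 [2y] bond c/1=19/400: DF=(2079827/2000000 − 19/400·(0.978200))/(1+19/400) = 2371/2500 ≈ 0.948400
step 3 [3y] swap r/1=949/28317: DF=(1 − 949/28317·(0.978200+0.948400))/(1+949/28317) = 9051/10000 ≈ 0.905100
step 4 [4y] bond c/1=9/400: DF=(1900237/2000000 − 9/400·(0.978200+0.948400+0.905100))/(1+9/400) = 8669/10000 ≈ 0.866900
step 5 [5y] bond c/1=3/100: DF=(123127/125000 − 3/100·(0.978200+0.948400+0.905100+0.866900))/(1+3/100) = 4243/5000 ≈ 0.848600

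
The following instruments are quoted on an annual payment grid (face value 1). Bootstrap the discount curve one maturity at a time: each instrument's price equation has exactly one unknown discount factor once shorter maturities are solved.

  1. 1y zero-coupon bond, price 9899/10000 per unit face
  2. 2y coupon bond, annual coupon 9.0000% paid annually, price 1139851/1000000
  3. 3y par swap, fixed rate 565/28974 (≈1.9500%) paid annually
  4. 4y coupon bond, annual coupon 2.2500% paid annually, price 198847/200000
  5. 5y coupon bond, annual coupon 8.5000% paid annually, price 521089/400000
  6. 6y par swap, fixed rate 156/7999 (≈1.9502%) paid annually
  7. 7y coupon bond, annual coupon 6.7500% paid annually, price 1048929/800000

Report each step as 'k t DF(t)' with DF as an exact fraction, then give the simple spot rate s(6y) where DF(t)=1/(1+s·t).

step 1 [1y] zero: DF = P = 9899/10000 ≈ 0.989900
step 2 [2y] bond c/1=9/100: DF=(1139851/1000000 − 9/100·(0.989900))/(1+9/100) = 241/250 ≈ 0.964000
step 3 [3y] swap r/1=565/28974: DF=(1 − 565/28974·(0.989900+0.964000))/(1+565/28974) = 1887/2000 ≈ 0.943500
step 4 [4y] bond c/1=9/400: DF=(198847/200000 − 9/400·(0.989900+0.964000+0.943500))/(1+9/400) = 4543/5000 ≈ 0.908600
step 5 [5y] bond c/1=17/200: DF=(521089/400000 − 17/200·(0.989900+0.964000+0.943500+0.908600))/(1+17/200) = 361/400 ≈ 0.902500
step 6 [6y] swap r/1=156/7999: DF=(1 − 156/7999·(0.989900+0.964000+0.943500+0.908600+0.902500))/(1+156/7999) = 2227/2500 ≈ 0.890800
step 7 [7y] bond c/1=27/400: DF=(1048929/800000 − 27/400·(0.989900+0.964000+0.943500+0.908600+0.902500+0.890800))/(1+27/400) = 4371/5000 ≈ 0.874200

1 1 9899/10000
2 2 241/250
3 3 1887/2000
4 4 4543/5000
5 5 361/400
6 6 2227/2500
7 7 4371/5000
s(6y) = (1/(2227/2500) − 1)/(6) = 91/4454 ≈ 2.0431%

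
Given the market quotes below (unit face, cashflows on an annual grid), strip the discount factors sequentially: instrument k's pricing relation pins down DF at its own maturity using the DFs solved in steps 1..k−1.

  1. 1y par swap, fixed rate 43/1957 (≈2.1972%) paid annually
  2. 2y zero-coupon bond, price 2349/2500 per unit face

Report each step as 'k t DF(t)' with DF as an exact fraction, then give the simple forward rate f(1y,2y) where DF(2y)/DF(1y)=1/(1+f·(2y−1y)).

1 1 1957/2000
2 2 2349/2500
f(1y,2y) = ((1957/2000)/(2349/2500) − 1)/(1) = 389/9396 ≈ 4.1401%

step 1 [1y] swap r/1=43/1957: DF=(1 − 43/1957·(0))/(1+43/1957) = 1957/2000 ≈ 0.978500
step 2 [2y] zero: DF = P = 2349/2500 ≈ 0.939600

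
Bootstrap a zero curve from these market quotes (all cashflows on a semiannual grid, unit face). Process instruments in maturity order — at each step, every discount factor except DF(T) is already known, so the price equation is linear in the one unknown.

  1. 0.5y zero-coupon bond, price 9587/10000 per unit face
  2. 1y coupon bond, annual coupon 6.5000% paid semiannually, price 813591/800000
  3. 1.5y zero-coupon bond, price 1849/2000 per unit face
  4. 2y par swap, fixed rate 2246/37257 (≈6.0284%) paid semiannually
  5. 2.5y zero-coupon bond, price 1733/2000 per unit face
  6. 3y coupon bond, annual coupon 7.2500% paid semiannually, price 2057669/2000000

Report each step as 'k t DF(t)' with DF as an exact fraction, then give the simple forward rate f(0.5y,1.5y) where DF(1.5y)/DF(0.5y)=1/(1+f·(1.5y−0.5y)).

1 1/2 9587/10000
2 1 2387/2500
3 3/2 1849/2000
4 2 8877/10000
5 5/2 1733/2000
6 3 4161/5000
f(0.5y,1.5y) = ((9587/10000)/(1849/2000) − 1)/(1) = 342/9245 ≈ 3.6993%

step 1 [0.5y] zero: DF = P = 9587/10000 ≈ 0.958700
step 2 [1y] bond c/2=13/400: DF=(813591/800000 − 13/400·(0.958700))/(1+13/400) = 2387/2500 ≈ 0.954800
step 3 [1.5y] zero: DF = P = 1849/2000 ≈ 0.924500
step 4 [2y] swap r/2=1123/37257: DF=(1 − 1123/37257·(0.958700+0.954800+0.924500))/(1+1123/37257) = 8877/10000 ≈ 0.887700
step 5 [2.5y] zero: DF = P = 1733/2000 ≈ 0.866500
step 6 [3y] bond c/2=29/800: DF=(2057669/2000000 − 29/800·(0.958700+0.954800+0.924500+0.887700+0.866500))/(1+29/800) = 4161/5000 ≈ 0.832200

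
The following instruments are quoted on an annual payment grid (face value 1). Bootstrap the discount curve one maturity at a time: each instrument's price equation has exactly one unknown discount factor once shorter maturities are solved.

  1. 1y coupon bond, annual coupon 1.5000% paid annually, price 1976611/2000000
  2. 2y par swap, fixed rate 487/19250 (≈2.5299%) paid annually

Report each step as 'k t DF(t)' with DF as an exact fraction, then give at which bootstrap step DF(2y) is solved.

1 1 9737/10000
2 2 9513/10000
DF(2y) is solved at step 2

step 1 [1y] bond c/1=3/200: DF=(1976611/2000000 − 3/200·(0))/(1+3/200) = 9737/10000 ≈ 0.973700
step 2 [2y] swap r/1=487/19250: DF=(1 − 487/19250·(0.973700))/(1+487/19250) = 9513/10000 ≈ 0.951300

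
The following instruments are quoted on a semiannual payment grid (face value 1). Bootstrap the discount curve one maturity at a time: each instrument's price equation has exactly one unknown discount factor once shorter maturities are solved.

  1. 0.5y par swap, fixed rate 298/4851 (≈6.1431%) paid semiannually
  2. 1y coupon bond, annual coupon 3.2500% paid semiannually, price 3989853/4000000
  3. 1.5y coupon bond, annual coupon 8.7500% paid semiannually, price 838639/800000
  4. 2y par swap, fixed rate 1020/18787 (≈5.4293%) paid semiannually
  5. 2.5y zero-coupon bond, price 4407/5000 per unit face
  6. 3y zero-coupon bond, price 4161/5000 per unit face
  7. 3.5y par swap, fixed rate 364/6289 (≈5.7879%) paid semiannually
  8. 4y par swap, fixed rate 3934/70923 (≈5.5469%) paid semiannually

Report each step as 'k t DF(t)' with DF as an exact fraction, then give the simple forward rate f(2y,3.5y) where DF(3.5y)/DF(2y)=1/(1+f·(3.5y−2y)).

step 1 [0.5y] swap r/2=149/4851: DF=(1 − 149/4851·(0))/(1+149/4851) = 4851/5000 ≈ 0.970200
step 2 [1y] bond c/2=13/800: DF=(3989853/4000000 − 13/800·(0.970200))/(1+13/800) = 483/500 ≈ 0.966000
step 3 [1.5y] bond c/2=7/160: DF=(838639/800000 − 7/160·(0.970200+0.966000))/(1+7/160) = 577/625 ≈ 0.923200
step 4 [2y] swap r/2=510/18787: DF=(1 − 510/18787·(0.970200+0.966000+0.923200))/(1+510/18787) = 449/500 ≈ 0.898000
step 5 [2.5y] zero: DF = P = 4407/5000 ≈ 0.881400
step 6 [3y] zero: DF = P = 4161/5000 ≈ 0.832200
step 7 [3.5y] swap r/2=182/6289: DF=(1 − 182/6289·(0.970200+0.966000+0.923200+0.898000+0.881400+0.832200))/(1+182/6289) = 409/500 ≈ 0.818000
step 8 [4y] swap r/2=1967/70923: DF=(1 − 1967/70923·(0.970200+0.966000+0.923200+0.898000+0.881400+0.832200+0.818000))/(1+1967/70923) = 8033/10000 ≈ 0.803300

1 1/2 4851/5000
2 1 483/500
3 3/2 577/625
4 2 449/500
5 5/2 4407/5000
6 3 4161/5000
7 7/2 409/500
8 4 8033/10000
f(2y,3.5y) = ((449/500)/(409/500) − 1)/(3/2) = 80/1227 ≈ 6.5200%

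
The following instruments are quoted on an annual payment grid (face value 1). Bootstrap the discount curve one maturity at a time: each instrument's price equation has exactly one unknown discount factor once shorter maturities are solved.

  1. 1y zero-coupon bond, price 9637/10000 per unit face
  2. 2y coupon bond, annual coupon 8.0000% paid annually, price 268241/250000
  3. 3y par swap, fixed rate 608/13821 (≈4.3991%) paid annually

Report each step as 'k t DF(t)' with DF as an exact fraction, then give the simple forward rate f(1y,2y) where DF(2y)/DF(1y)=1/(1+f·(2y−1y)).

1 1 9637/10000
2 2 9221/10000
3 3 549/625
f(1y,2y) = ((9637/10000)/(9221/10000) − 1)/(1) = 416/9221 ≈ 4.5114%

step 1 [1y] zero: DF = P = 9637/10000 ≈ 0.963700
step 2 [2y] bond c/1=2/25: DF=(268241/250000 − 2/25·(0.963700))/(1+2/25) = 9221/10000 ≈ 0.922100
step 3 [3y] swap r/1=608/13821: DF=(1 − 608/13821·(0.963700+0.922100))/(1+608/13821) = 549/625 ≈ 0.878400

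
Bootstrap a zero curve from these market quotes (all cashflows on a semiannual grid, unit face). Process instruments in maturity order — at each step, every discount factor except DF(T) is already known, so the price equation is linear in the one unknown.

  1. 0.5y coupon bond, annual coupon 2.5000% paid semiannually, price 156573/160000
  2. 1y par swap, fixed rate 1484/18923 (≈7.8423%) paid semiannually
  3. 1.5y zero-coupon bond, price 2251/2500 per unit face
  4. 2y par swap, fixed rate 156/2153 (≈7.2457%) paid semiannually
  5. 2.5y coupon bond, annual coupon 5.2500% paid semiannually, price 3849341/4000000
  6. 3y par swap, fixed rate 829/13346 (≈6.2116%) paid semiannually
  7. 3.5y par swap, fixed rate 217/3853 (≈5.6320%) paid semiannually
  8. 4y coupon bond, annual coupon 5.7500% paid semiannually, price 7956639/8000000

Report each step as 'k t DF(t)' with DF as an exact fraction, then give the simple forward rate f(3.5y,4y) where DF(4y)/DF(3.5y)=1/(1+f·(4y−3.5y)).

step 1 [0.5y] bond c/2=1/80: DF=(156573/160000 − 1/80·(0))/(1+1/80) = 1933/2000 ≈ 0.966500
step 2 [1y] swap r/2=742/18923: DF=(1 − 742/18923·(0.966500))/(1+742/18923) = 4629/5000 ≈ 0.925800
step 3 [1.5y] zero: DF = P = 2251/2500 ≈ 0.900400
step 4 [2y] swap r/2=78/2153: DF=(1 − 78/2153·(0.966500+0.925800+0.900400))/(1+78/2153) = 4337/5000 ≈ 0.867400
step 5 [2.5y] bond c/2=21/800: DF=(3849341/4000000 − 21/800·(0.966500+0.925800+0.900400+0.867400))/(1+21/800) = 8441/10000 ≈ 0.844100
step 6 [3y] swap r/2=829/26692: DF=(1 − 829/26692·(0.966500+0.925800+0.900400+0.867400+0.844100))/(1+829/26692) = 4171/5000 ≈ 0.834200
step 7 [3.5y] swap r/2=217/7706: DF=(1 − 217/7706·(0.966500+0.925800+0.900400+0.867400+0.844100+0.834200))/(1+217/7706) = 1033/1250 ≈ 0.826400
step 8 [4y] bond c/2=23/800: DF=(7956639/8000000 − 23/800·(0.966500+0.925800+0.900400+0.867400+0.844100+0.834200+0.826400))/(1+23/800) = 1589/2000 ≈ 0.794500

1 1/2 1933/2000
2 1 4629/5000
3 3/2 2251/2500
4 2 4337/5000
5 5/2 8441/10000
6 3 4171/5000
7 7/2 1033/1250
8 4 1589/2000
f(3.5y,4y) = ((1033/1250)/(1589/2000) − 1)/(1/2) = 638/7945 ≈ 8.0302%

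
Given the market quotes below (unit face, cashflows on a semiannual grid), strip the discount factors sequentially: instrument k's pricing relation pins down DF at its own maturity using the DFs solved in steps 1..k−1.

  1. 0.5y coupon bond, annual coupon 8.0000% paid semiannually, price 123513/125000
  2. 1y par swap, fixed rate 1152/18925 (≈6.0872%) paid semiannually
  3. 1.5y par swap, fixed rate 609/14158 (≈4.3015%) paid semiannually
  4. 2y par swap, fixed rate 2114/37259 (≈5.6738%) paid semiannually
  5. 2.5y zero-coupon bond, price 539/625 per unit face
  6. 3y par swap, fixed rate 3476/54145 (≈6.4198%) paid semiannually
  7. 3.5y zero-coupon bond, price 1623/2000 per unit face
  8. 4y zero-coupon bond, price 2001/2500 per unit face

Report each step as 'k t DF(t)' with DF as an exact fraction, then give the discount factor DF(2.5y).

1 1/2 9501/10000
2 1 589/625
3 3/2 9391/10000
4 2 8943/10000
5 5/2 539/625
6 3 4131/5000
7 7/2 1623/2000
8 4 2001/2500
DF(2.5y) = 539/625 ≈ 0.862400

step 1 [0.5y] bond c/2=1/25: DF=(123513/125000 − 1/25·(0))/(1+1/25) = 9501/10000 ≈ 0.950100
step 2 [1y] swap r/2=576/18925: DF=(1 − 576/18925·(0.950100))/(1+576/18925) = 589/625 ≈ 0.942400
step 3 [1.5y] swap r/2=609/28316: DF=(1 − 609/28316·(0.950100+0.942400))/(1+609/28316) = 9391/10000 ≈ 0.939100
step 4 [2y] swap r/2=1057/37259: DF=(1 − 1057/37259·(0.950100+0.942400+0.939100))/(1+1057/37259) = 8943/10000 ≈ 0.894300
step 5 [2.5y] zero: DF = P = 539/625 ≈ 0.862400
step 6 [3y] swap r/2=1738/54145: DF=(1 − 1738/54145·(0.950100+0.942400+0.939100+0.894300+0.862400))/(1+1738/54145) = 4131/5000 ≈ 0.826200
step 7 [3.5y] zero: DF = P = 1623/2000 ≈ 0.811500
step 8 [4y] zero: DF = P = 2001/2500 ≈ 0.800400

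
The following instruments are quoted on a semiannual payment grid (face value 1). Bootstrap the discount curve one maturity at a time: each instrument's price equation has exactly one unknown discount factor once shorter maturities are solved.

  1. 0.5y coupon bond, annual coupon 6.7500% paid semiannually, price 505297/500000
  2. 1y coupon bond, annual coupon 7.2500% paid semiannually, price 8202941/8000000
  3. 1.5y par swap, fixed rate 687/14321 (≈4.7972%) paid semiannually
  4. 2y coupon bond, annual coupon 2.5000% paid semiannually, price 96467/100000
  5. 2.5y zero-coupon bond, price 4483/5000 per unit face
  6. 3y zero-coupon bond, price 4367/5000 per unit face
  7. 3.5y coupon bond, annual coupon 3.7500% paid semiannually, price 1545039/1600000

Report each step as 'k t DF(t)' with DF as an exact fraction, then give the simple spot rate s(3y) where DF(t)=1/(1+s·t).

1 1/2 611/625
2 1 9553/10000
3 3/2 9313/10000
4 2 4587/5000
5 5/2 4483/5000
6 3 4367/5000
7 7/2 8457/10000
s(3y) = (1/(4367/5000) − 1)/(3) = 211/4367 ≈ 4.8317%

step 1 [0.5y] bond c/2=27/800: DF=(505297/500000 − 27/800·(0))/(1+27/800) = 611/625 ≈ 0.977600
step 2 [1y] bond c/2=29/800: DF=(8202941/8000000 − 29/800·(0.977600))/(1+29/800) = 9553/10000 ≈ 0.955300
step 3 [1.5y] swap r/2=687/28642: DF=(1 − 687/28642·(0.977600+0.955300))/(1+687/28642) = 9313/10000 ≈ 0.931300
step 4 [2y] bond c/2=1/80: DF=(96467/100000 − 1/80·(0.977600+0.955300+0.931300))/(1+1/80) = 4587/5000 ≈ 0.917400
step 5 [2.5y] zero: DF = P = 4483/5000 ≈ 0.896600
step 6 [3y] zero: DF = P = 4367/5000 ≈ 0.873400
step 7 [3.5y] bond c/2=3/160: DF=(1545039/1600000 − 3/160·(0.977600+0.955300+0.931300+0.917400+0.896600+0.873400))/(1+3/160) = 8457/10000 ≈ 0.845700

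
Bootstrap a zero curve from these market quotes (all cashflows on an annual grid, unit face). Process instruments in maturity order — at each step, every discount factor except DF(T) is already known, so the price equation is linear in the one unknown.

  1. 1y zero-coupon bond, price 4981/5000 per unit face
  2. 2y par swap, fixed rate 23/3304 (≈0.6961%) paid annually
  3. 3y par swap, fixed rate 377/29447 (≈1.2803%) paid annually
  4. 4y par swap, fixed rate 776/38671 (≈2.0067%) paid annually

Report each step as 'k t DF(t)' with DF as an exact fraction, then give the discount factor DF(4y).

1 1 4981/5000
2 2 4931/5000
3 3 9623/10000
4 4 1153/1250
DF(4y) = 1153/1250 ≈ 0.922400

step 1 [1y] zero: DF = P = 4981/5000 ≈ 0.996200
step 2 [2y] swap r/1=23/3304: DF=(1 − 23/3304·(0.996200))/(1+23/3304) = 4931/5000 ≈ 0.986200
step 3 [3y] swap r/1=377/29447: DF=(1 − 377/29447·(0.996200+0.986200))/(1+377/29447) = 9623/10000 ≈ 0.962300
step 4 [4y] swap r/1=776/38671: DF=(1 − 776/38671·(0.996200+0.986200+0.962300))/(1+776/38671) = 1153/1250 ≈ 0.922400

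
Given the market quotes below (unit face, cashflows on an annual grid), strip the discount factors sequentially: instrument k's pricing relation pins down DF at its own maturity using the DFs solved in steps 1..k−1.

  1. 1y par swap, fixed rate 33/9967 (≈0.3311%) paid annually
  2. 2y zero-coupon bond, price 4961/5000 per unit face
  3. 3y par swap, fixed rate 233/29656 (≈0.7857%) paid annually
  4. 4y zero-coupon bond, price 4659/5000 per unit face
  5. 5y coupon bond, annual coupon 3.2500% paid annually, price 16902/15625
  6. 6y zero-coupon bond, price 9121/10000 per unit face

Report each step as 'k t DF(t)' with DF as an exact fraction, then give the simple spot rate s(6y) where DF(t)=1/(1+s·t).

step 1 [1y] swap r/1=33/9967: DF=(1 − 33/9967·(0))/(1+33/9967) = 9967/10000 ≈ 0.996700
step 2 [2y] zero: DF = P = 4961/5000 ≈ 0.992200
step 3 [3y] swap r/1=233/29656: DF=(1 − 233/29656·(0.996700+0.992200))/(1+233/29656) = 9767/10000 ≈ 0.976700
step 4 [4y] zero: DF = P = 4659/5000 ≈ 0.931800
step 5 [5y] bond c/1=13/400: DF=(16902/15625 − 13/400·(0.996700+0.992200+0.976700+0.931800))/(1+13/400) = 37/40 ≈ 0.925000
step 6 [6y] zero: DF = P = 9121/10000 ≈ 0.912100

1 1 9967/10000
2 2 4961/5000
3 3 9767/10000
4 4 4659/5000
5 5 37/40
6 6 9121/10000
s(6y) = (1/(9121/10000) − 1)/(6) = 293/18242 ≈ 1.6062%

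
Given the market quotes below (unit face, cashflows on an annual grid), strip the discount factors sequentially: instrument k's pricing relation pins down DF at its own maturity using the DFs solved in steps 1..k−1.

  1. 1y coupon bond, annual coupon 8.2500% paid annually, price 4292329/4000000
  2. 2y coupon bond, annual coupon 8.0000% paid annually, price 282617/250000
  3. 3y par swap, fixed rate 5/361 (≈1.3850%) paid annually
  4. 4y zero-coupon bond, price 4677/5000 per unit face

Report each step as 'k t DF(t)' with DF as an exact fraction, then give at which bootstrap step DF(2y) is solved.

step 1 [1y] bond c/1=33/400: DF=(4292329/4000000 − 33/400·(0))/(1+33/400) = 9913/10000 ≈ 0.991300
step 2 [2y] bond c/1=2/25: DF=(282617/250000 − 2/25·(0.991300))/(1+2/25) = 9733/10000 ≈ 0.973300
step 3 [3y] swap r/1=5/361: DF=(1 − 5/361·(0.991300+0.973300))/(1+5/361) = 1919/2000 ≈ 0.959500
step 4 [4y] zero: DF = P = 4677/5000 ≈ 0.935400

1 1 9913/10000
2 2 9733/10000
3 3 1919/2000
4 4 4677/5000
DF(2y) is solved at step 2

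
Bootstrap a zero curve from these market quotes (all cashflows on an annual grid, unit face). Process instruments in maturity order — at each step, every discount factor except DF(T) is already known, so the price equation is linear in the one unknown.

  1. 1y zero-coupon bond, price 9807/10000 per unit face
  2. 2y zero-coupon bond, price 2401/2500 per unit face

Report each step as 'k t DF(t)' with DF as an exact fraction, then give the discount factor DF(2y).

step 1 [1y] zero: DF = P = 9807/10000 ≈ 0.980700
step 2 [2y] zero: DF = P = 2401/2500 ≈ 0.960400

1 1 9807/10000
2 2 2401/2500
DF(2y) = 2401/2500 ≈ 0.960400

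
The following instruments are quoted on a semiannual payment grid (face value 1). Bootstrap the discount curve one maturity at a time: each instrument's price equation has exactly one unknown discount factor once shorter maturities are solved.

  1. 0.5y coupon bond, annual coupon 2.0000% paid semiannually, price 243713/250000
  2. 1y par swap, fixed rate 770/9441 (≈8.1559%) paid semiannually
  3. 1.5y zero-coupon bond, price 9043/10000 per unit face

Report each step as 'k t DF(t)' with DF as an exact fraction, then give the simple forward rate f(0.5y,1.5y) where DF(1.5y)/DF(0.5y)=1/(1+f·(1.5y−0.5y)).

1 1/2 2413/2500
2 1 923/1000
3 3/2 9043/10000
f(0.5y,1.5y) = ((2413/2500)/(9043/10000) − 1)/(1) = 609/9043 ≈ 6.7345%

step 1 [0.5y] bond c/2=1/100: DF=(243713/250000 − 1/100·(0))/(1+1/100) = 2413/2500 ≈ 0.965200
step 2 [1y] swap r/2=385/9441: DF=(1 − 385/9441·(0.965200))/(1+385/9441) = 923/1000 ≈ 0.923000
step 3 [1.5y] zero: DF = P = 9043/10000 ≈ 0.904300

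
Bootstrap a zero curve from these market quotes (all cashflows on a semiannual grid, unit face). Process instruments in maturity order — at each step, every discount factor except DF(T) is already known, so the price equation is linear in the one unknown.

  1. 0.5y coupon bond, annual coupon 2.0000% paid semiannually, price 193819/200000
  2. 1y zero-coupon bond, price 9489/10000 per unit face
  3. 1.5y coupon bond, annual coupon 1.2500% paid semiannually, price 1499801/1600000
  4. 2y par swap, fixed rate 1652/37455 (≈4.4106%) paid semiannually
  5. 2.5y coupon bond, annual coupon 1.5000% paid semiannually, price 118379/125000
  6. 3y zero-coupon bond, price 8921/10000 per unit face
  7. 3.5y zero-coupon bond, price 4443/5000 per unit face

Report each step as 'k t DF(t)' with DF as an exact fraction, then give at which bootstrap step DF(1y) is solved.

1 1/2 1919/2000
2 1 9489/10000
3 3/2 9197/10000
4 2 4587/5000
5 5/2 9121/10000
6 3 8921/10000
7 7/2 4443/5000
DF(1y) is solved at step 2

step 1 [0.5y] bond c/2=1/100: DF=(193819/200000 − 1/100·(0))/(1+1/100) = 1919/2000 ≈ 0.959500
step 2 [1y] zero: DF = P = 9489/10000 ≈ 0.948900
step 3 [1.5y] bond c/2=1/160: DF=(1499801/1600000 − 1/160·(0.959500+0.948900))/(1+1/160) = 9197/10000 ≈ 0.919700
step 4 [2y] swap r/2=826/37455: DF=(1 − 826/37455·(0.959500+0.948900+0.919700))/(1+826/37455) = 4587/5000 ≈ 0.917400
step 5 [2.5y] bond c/2=3/400: DF=(118379/125000 − 3/400·(0.959500+0.948900+0.919700+0.917400))/(1+3/400) = 9121/10000 ≈ 0.912100
step 6 [3y] zero: DF = P = 8921/10000 ≈ 0.892100
step 7 [3.5y] zero: DF = P = 4443/5000 ≈ 0.888600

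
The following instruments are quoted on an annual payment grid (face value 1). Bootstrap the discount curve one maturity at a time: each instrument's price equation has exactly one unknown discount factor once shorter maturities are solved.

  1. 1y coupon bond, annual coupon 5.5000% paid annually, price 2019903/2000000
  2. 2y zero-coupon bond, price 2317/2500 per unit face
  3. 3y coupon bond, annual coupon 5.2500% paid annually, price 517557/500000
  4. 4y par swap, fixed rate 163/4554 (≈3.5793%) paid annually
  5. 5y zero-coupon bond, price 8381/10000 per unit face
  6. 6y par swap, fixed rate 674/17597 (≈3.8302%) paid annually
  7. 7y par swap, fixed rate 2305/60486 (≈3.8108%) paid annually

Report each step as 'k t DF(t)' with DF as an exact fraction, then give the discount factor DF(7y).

step 1 [1y] bond c/1=11/200: DF=(2019903/2000000 − 11/200·(0))/(1+11/200) = 9573/10000 ≈ 0.957300
step 2 [2y] zero: DF = P = 2317/2500 ≈ 0.926800
step 3 [3y] bond c/1=21/400: DF=(517557/500000 − 21/400·(0.957300+0.926800))/(1+21/400) = 1779/2000 ≈ 0.889500
step 4 [4y] swap r/1=163/4554: DF=(1 − 163/4554·(0.957300+0.926800+0.889500))/(1+163/4554) = 1087/1250 ≈ 0.869600
step 5 [5y] zero: DF = P = 8381/10000 ≈ 0.838100
step 6 [6y] swap r/1=674/17597: DF=(1 − 674/17597·(0.957300+0.926800+0.889500+0.869600+0.838100))/(1+674/17597) = 3989/5000 ≈ 0.797800
step 7 [7y] swap r/1=2305/60486: DF=(1 − 2305/60486·(0.957300+0.926800+0.889500+0.869600+0.838100+0.797800))/(1+2305/60486) = 1539/2000 ≈ 0.769500

1 1 9573/10000
2 2 2317/2500
3 3 1779/2000
4 4 1087/1250
5 5 8381/10000
6 6 3989/5000
7 7 1539/2000
DF(7y) = 1539/2000 ≈ 0.769500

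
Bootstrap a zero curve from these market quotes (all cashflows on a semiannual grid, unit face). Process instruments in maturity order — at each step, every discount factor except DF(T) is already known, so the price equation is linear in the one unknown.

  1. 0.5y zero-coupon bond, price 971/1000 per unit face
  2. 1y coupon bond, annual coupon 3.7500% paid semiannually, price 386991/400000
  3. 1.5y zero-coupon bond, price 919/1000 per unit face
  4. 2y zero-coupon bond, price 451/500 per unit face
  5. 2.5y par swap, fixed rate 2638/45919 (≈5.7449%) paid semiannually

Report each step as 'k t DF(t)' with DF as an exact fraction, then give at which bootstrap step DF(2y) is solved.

step 1 [0.5y] zero: DF = P = 971/1000 ≈ 0.971000
step 2 [1y] bond c/2=3/160: DF=(386991/400000 − 3/160·(0.971000))/(1+3/160) = 4659/5000 ≈ 0.931800
step 3 [1.5y] zero: DF = P = 919/1000 ≈ 0.919000
step 4 [2y] zero: DF = P = 451/500 ≈ 0.902000
step 5 [2.5y] swap r/2=1319/45919: DF=(1 − 1319/45919·(0.971000+0.931800+0.919000+0.902000))/(1+1319/45919) = 8681/10000 ≈ 0.868100

1 1/2 971/1000
2 1 4659/5000
3 3/2 919/1000
4 2 451/500
5 5/2 8681/10000
DF(2y) is solved at step 4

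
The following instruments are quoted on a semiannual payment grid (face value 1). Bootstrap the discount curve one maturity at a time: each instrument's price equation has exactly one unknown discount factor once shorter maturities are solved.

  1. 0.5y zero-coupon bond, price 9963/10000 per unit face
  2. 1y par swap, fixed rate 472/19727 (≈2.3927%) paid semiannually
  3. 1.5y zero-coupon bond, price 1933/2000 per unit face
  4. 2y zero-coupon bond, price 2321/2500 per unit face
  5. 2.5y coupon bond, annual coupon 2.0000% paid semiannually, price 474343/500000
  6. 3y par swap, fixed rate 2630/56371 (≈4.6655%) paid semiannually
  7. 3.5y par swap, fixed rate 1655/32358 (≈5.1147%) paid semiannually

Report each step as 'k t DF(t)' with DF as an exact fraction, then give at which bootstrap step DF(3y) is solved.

step 1 [0.5y] zero: DF = P = 9963/10000 ≈ 0.996300
step 2 [1y] swap r/2=236/19727: DF=(1 − 236/19727·(0.996300))/(1+236/19727) = 2441/2500 ≈ 0.976400
step 3 [1.5y] zero: DF = P = 1933/2000 ≈ 0.966500
step 4 [2y] zero: DF = P = 2321/2500 ≈ 0.928400
step 5 [2.5y] bond c/2=1/100: DF=(474343/500000 − 1/100·(0.996300+0.976400+0.966500+0.928400))/(1+1/100) = 901/1000 ≈ 0.901000
step 6 [3y] swap r/2=1315/56371: DF=(1 − 1315/56371·(0.996300+0.976400+0.966500+0.928400+0.901000))/(1+1315/56371) = 1737/2000 ≈ 0.868500
step 7 [3.5y] swap r/2=1655/64716: DF=(1 − 1655/64716·(0.996300+0.976400+0.966500+0.928400+0.901000+0.868500))/(1+1655/64716) = 1669/2000 ≈ 0.834500

1 1/2 9963/10000
2 1 2441/2500
3 3/2 1933/2000
4 2 2321/2500
5 5/2 901/1000
6 3 1737/2000
7 7/2 1669/2000
DF(3y) is solved at step 6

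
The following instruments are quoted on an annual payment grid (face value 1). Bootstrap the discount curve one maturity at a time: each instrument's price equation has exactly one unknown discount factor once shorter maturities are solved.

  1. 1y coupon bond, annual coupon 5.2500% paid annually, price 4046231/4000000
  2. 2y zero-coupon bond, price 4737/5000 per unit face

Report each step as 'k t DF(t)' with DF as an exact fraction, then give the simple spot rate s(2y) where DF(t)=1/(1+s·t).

1 1 9611/10000
2 2 4737/5000
s(2y) = (1/(4737/5000) − 1)/(2) = 263/9474 ≈ 2.7760%

step 1 [1y] bond c/1=21/400: DF=(4046231/4000000 − 21/400·(0))/(1+21/400) = 9611/10000 ≈ 0.961100
step 2 [2y] zero: DF = P = 4737/5000 ≈ 0.947400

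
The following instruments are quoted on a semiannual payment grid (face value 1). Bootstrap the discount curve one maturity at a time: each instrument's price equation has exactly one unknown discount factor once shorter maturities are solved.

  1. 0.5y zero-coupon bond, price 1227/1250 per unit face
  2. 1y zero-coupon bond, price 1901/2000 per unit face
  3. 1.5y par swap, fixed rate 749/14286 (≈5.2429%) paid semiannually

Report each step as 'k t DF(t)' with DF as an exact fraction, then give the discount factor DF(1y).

1 1/2 1227/1250
2 1 1901/2000
3 3/2 9251/10000
DF(1y) = 1901/2000 ≈ 0.950500

step 1 [0.5y] zero: DF = P = 1227/1250 ≈ 0.981600
step 2 [1y] zero: DF = P = 1901/2000 ≈ 0.950500
step 3 [1.5y] swap r/2=749/28572: DF=(1 − 749/28572·(0.981600+0.950500))/(1+749/28572) = 9251/10000 ≈ 0.925100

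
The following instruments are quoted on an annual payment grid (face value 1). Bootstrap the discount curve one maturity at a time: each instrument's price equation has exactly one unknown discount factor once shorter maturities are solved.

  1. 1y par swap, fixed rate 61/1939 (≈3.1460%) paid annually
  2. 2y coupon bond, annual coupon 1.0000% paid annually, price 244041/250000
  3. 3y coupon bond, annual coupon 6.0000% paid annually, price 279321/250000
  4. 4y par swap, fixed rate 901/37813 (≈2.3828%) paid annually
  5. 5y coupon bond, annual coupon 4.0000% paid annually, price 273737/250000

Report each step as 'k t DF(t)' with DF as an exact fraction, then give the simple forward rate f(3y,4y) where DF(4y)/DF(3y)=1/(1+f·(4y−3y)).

step 1 [1y] swap r/1=61/1939: DF=(1 − 61/1939·(0))/(1+61/1939) = 1939/2000 ≈ 0.969500
step 2 [2y] bond c/1=1/100: DF=(244041/250000 − 1/100·(0.969500))/(1+1/100) = 9569/10000 ≈ 0.956900
step 3 [3y] bond c/1=3/50: DF=(279321/250000 − 3/50·(0.969500+0.956900))/(1+3/50) = 189/200 ≈ 0.945000
step 4 [4y] swap r/1=901/37813: DF=(1 − 901/37813·(0.969500+0.956900+0.945000))/(1+901/37813) = 9099/10000 ≈ 0.909900
step 5 [5y] bond c/1=1/25: DF=(273737/250000 − 1/25·(0.969500+0.956900+0.945000+0.909900))/(1+1/25) = 4537/5000 ≈ 0.907400

1 1 1939/2000
2 2 9569/10000
3 3 189/200
4 4 9099/10000
5 5 4537/5000
f(3y,4y) = ((189/200)/(9099/10000) − 1)/(1) = 13/337 ≈ 3.8576%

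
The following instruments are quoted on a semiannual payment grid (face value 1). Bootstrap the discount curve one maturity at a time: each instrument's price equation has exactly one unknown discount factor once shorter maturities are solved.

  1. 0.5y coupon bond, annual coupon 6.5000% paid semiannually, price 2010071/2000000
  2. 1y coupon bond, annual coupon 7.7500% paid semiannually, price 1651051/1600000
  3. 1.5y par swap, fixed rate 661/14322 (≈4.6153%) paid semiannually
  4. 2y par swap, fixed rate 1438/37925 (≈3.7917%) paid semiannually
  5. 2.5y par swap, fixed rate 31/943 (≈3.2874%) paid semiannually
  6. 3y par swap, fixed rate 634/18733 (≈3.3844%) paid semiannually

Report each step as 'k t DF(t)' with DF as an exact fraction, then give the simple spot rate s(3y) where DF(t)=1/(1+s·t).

1 1/2 4867/5000
2 1 9571/10000
3 3/2 9339/10000
4 2 9281/10000
5 5/2 369/400
6 3 9049/10000
s(3y) = (1/(9049/10000) − 1)/(3) = 317/9049 ≈ 3.5031%

step 1 [0.5y] bond c/2=13/400: DF=(2010071/2000000 − 13/400·(0))/(1+13/400) = 4867/5000 ≈ 0.973400
step 2 [1y] bond c/2=31/800: DF=(1651051/1600000 − 31/800·(0.973400))/(1+31/800) = 9571/10000 ≈ 0.957100
step 3 [1.5y] swap r/2=661/28644: DF=(1 − 661/28644·(0.973400+0.957100))/(1+661/28644) = 9339/10000 ≈ 0.933900
step 4 [2y] swap r/2=719/37925: DF=(1 − 719/37925·(0.973400+0.957100+0.933900))/(1+719/37925) = 9281/10000 ≈ 0.928100
step 5 [2.5y] swap r/2=31/1886: DF=(1 − 31/1886·(0.973400+0.957100+0.933900+0.928100))/(1+31/1886) = 369/400 ≈ 0.922500
step 6 [3y] swap r/2=317/18733: DF=(1 − 317/18733·(0.973400+0.957100+0.933900+0.928100+0.922500))/(1+317/18733) = 9049/10000 ≈ 0.904900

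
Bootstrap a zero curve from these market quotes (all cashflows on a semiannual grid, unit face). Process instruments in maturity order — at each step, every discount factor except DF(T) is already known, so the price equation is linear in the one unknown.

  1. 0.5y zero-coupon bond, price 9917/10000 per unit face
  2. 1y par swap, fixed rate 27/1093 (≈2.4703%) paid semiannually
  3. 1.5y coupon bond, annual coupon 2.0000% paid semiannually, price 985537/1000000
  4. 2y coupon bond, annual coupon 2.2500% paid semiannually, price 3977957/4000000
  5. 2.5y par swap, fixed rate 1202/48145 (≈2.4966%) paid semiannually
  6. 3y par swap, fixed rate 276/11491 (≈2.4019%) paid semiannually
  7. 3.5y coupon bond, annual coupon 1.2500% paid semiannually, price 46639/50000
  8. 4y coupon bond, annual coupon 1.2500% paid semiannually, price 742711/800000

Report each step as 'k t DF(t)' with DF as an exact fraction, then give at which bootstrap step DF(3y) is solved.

step 1 [0.5y] zero: DF = P = 9917/10000 ≈ 0.991700
step 2 [1y] swap r/2=27/2186: DF=(1 − 27/2186·(0.991700))/(1+27/2186) = 9757/10000 ≈ 0.975700
step 3 [1.5y] bond c/2=1/100: DF=(985537/1000000 − 1/100·(0.991700+0.975700))/(1+1/100) = 9563/10000 ≈ 0.956300
step 4 [2y] bond c/2=9/800: DF=(3977957/4000000 − 9/800·(0.991700+0.975700+0.956300))/(1+9/800) = 9509/10000 ≈ 0.950900
step 5 [2.5y] swap r/2=601/48145: DF=(1 − 601/48145·(0.991700+0.975700+0.956300+0.950900))/(1+601/48145) = 9399/10000 ≈ 0.939900
step 6 [3y] swap r/2=138/11491: DF=(1 − 138/11491·(0.991700+0.975700+0.956300+0.950900+0.939900))/(1+138/11491) = 931/1000 ≈ 0.931000
step 7 [3.5y] bond c/2=1/160: DF=(46639/50000 − 1/160·(0.991700+0.975700+0.956300+0.950900+0.939900+0.931000))/(1+1/160) = 8913/10000 ≈ 0.891300
step 8 [4y] bond c/2=1/160: DF=(742711/800000 − 1/160·(0.991700+0.975700+0.956300+0.950900+0.939900+0.931000+0.891300))/(1+1/160) = 4407/5000 ≈ 0.881400

1 1/2 9917/10000
2 1 9757/10000
3 3/2 9563/10000
4 2 9509/10000
5 5/2 9399/10000
6 3 931/1000
7 7/2 8913/10000
8 4 4407/5000
DF(3y) is solved at step 6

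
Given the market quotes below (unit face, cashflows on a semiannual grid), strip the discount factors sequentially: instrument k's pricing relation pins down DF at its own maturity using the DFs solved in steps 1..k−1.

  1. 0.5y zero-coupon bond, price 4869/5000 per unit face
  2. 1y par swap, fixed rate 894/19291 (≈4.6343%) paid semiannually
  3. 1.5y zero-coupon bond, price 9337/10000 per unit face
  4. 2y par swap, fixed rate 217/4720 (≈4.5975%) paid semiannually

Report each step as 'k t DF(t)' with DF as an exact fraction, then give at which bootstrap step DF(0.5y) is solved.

1 1/2 4869/5000
2 1 9553/10000
3 3/2 9337/10000
4 2 2283/2500
DF(0.5y) is solved at step 1

step 1 [0.5y] zero: DF = P = 4869/5000 ≈ 0.973800
step 2 [1y] swap r/2=447/19291: DF=(1 − 447/19291·(0.973800))/(1+447/19291) = 9553/10000 ≈ 0.955300
step 3 [1.5y] zero: DF = P = 9337/10000 ≈ 0.933700
step 4 [2y] swap r/2=217/9440: DF=(1 − 217/9440·(0.973800+0.955300+0.933700))/(1+217/9440) = 2283/2500 ≈ 0.913200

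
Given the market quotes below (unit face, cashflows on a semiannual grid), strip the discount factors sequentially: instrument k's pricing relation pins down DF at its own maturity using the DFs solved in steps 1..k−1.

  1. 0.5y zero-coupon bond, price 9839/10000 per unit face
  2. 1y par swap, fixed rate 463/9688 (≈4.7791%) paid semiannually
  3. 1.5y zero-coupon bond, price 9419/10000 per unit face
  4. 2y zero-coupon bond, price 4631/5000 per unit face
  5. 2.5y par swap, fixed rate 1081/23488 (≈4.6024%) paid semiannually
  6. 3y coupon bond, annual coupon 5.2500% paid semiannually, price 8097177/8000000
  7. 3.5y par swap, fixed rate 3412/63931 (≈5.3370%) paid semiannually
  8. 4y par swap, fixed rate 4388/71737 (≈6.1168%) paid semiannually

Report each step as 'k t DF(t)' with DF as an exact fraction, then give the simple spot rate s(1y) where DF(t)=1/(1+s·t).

1 1/2 9839/10000
2 1 9537/10000
3 3/2 9419/10000
4 2 4631/5000
5 5/2 8919/10000
6 3 8661/10000
7 7/2 4147/5000
8 4 3903/5000
s(1y) = (1/(9537/10000) − 1)/(1) = 463/9537 ≈ 4.8548%

step 1 [0.5y] zero: DF = P = 9839/10000 ≈ 0.983900
step 2 [1y] swap r/2=463/19376: DF=(1 − 463/19376·(0.983900))/(1+463/19376) = 9537/10000 ≈ 0.953700
step 3 [1.5y] zero: DF = P = 9419/10000 ≈ 0.941900
step 4 [2y] zero: DF = P = 4631/5000 ≈ 0.926200
step 5 [2.5y] swap r/2=1081/46976: DF=(1 − 1081/46976·(0.983900+0.953700+0.941900+0.926200))/(1+1081/46976) = 8919/10000 ≈ 0.891900
step 6 [3y] bond c/2=21/800: DF=(8097177/8000000 − 21/800·(0.983900+0.953700+0.941900+0.926200+0.891900))/(1+21/800) = 8661/10000 ≈ 0.866100
step 7 [3.5y] swap r/2=1706/63931: DF=(1 − 1706/63931·(0.983900+0.953700+0.941900+0.926200+0.891900+0.866100))/(1+1706/63931) = 4147/5000 ≈ 0.829400
step 8 [4y] swap r/2=2194/71737: DF=(1 − 2194/71737·(0.983900+0.953700+0.941900+0.926200+0.891900+0.866100+0.829400))/(1+2194/71737) = 3903/5000 ≈ 0.780600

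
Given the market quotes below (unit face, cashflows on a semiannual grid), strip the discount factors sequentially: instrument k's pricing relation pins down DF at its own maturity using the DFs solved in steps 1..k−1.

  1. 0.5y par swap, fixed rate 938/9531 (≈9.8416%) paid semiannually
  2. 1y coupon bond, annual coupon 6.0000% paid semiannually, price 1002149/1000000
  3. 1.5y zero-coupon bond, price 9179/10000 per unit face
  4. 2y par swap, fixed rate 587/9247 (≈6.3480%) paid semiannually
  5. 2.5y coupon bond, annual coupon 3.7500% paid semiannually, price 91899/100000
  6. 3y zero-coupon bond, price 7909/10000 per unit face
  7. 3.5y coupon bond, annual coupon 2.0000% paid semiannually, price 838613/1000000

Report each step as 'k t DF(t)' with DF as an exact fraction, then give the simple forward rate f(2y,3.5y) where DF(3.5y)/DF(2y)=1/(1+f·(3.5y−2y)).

1 1/2 9531/10000
2 1 2363/2500
3 3/2 9179/10000
4 2 4413/5000
5 5/2 417/500
6 3 7909/10000
7 7/2 486/625
f(2y,3.5y) = ((4413/5000)/(486/625) − 1)/(3/2) = 175/1944 ≈ 9.0021%

step 1 [0.5y] swap r/2=469/9531: DF=(1 − 469/9531·(0))/(1+469/9531) = 9531/10000 ≈ 0.953100
step 2 [1y] bond c/2=3/100: DF=(1002149/1000000 − 3/100·(0.953100))/(1+3/100) = 2363/2500 ≈ 0.945200
step 3 [1.5y] zero: DF = P = 9179/10000 ≈ 0.917900
step 4 [2y] swap r/2=587/18494: DF=(1 − 587/18494·(0.953100+0.945200+0.917900))/(1+587/18494) = 4413/5000 ≈ 0.882600
step 5 [2.5y] bond c/2=3/160: DF=(91899/100000 − 3/160·(0.953100+0.945200+0.917900+0.882600))/(1+3/160) = 417/500 ≈ 0.834000
step 6 [3y] zero: DF = P = 7909/10000 ≈ 0.790900
step 7 [3.5y] bond c/2=1/100: DF=(838613/1000000 − 1/100·(0.953100+0.945200+0.917900+0.882600+0.834000+0.790900))/(1+1/100) = 486/625 ≈ 0.777600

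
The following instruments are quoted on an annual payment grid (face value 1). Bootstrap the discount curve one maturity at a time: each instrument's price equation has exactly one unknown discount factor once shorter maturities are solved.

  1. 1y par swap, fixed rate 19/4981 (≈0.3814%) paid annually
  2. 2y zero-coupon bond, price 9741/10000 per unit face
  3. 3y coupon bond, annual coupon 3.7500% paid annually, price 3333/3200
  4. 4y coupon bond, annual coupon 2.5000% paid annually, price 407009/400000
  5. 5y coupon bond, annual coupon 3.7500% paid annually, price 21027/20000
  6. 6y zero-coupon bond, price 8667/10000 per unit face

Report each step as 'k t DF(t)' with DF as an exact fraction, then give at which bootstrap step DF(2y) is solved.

1 1 4981/5000
2 2 9741/10000
3 3 9327/10000
4 4 9219/10000
5 5 8751/10000
6 6 8667/10000
DF(2y) is solved at step 2

step 1 [1y] swap r/1=19/4981: DF=(1 − 19/4981·(0))/(1+19/4981) = 4981/5000 ≈ 0.996200
step 2 [2y] zero: DF = P = 9741/10000 ≈ 0.974100
step 3 [3y] bond c/1=3/80: DF=(3333/3200 − 3/80·(0.996200+0.974100))/(1+3/80) = 9327/10000 ≈ 0.932700
step 4 [4y] bond c/1=1/40: DF=(407009/400000 − 1/40·(0.996200+0.974100+0.932700))/(1+1/40) = 9219/10000 ≈ 0.921900
step 5 [5y] bond c/1=3/80: DF=(21027/20000 − 3/80·(0.996200+0.974100+0.932700+0.921900))/(1+3/80) = 8751/10000 ≈ 0.875100
step 6 [6y] zero: DF = P = 8667/10000 ≈ 0.866700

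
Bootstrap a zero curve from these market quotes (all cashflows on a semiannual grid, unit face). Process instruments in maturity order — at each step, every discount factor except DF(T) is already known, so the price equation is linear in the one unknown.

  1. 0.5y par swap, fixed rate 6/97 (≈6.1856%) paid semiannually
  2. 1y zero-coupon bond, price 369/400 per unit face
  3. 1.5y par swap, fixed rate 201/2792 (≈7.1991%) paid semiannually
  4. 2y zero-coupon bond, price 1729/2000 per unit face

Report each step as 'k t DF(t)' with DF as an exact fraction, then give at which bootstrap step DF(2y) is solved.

1 1/2 97/100
2 1 369/400
3 3/2 1799/2000
4 2 1729/2000
DF(2y) is solved at step 4

step 1 [0.5y] swap r/2=3/97: DF=(1 − 3/97·(0))/(1+3/97) = 97/100 ≈ 0.970000
step 2 [1y] zero: DF = P = 369/400 ≈ 0.922500
step 3 [1.5y] swap r/2=201/5584: DF=(1 − 201/5584·(0.970000+0.922500))/(1+201/5584) = 1799/2000 ≈ 0.899500
step 4 [2y] zero: DF = P = 1729/2000 ≈ 0.864500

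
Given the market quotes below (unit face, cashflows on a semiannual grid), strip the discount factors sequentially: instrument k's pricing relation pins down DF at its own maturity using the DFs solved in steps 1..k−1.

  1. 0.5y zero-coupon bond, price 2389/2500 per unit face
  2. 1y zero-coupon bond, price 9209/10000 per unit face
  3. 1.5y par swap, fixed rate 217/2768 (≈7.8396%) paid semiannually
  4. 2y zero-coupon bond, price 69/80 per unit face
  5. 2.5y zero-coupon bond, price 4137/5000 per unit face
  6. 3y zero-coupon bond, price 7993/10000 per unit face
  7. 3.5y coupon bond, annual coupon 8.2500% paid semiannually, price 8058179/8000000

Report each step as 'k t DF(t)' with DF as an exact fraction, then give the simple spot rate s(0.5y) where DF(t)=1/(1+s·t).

step 1 [0.5y] zero: DF = P = 2389/2500 ≈ 0.955600
step 2 [1y] zero: DF = P = 9209/10000 ≈ 0.920900
step 3 [1.5y] swap r/2=217/5536: DF=(1 − 217/5536·(0.955600+0.920900))/(1+217/5536) = 1783/2000 ≈ 0.891500
step 4 [2y] zero: DF = P = 69/80 ≈ 0.862500
step 5 [2.5y] zero: DF = P = 4137/5000 ≈ 0.827400
step 6 [3y] zero: DF = P = 7993/10000 ≈ 0.799300
step 7 [3.5y] bond c/2=33/800: DF=(8058179/8000000 − 33/800·(0.955600+0.920900+0.891500+0.862500+0.827400+0.799300))/(1+33/800) = 7591/10000 ≈ 0.759100

1 1/2 2389/2500
2 1 9209/10000
3 3/2 1783/2000
4 2 69/80
5 5/2 4137/5000
6 3 7993/10000
7 7/2 7591/10000
s(0.5y) = (1/(2389/2500) − 1)/(1/2) = 222/2389 ≈ 9.2926%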